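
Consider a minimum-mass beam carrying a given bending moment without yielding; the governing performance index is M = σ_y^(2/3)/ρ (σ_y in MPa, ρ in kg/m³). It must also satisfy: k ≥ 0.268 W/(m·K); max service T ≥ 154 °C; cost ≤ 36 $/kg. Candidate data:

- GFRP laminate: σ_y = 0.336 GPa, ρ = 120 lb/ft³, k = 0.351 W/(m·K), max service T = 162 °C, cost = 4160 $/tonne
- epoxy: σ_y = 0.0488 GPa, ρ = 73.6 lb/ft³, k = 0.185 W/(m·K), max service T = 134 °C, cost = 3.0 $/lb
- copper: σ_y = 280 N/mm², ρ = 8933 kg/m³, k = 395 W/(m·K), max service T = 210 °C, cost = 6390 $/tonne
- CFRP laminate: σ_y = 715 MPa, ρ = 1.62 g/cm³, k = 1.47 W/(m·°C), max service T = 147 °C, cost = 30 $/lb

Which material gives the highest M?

GFRP laminate

Screen on constraints: k ≥ 0.268 W/(m·K); max service T ≥ 154 °C; cost ≤ 36 $/kg. Survivors: GFRP laminate, copper.
After converting to SI:
  GFRP laminate: σ_y = 336.0 MPa, ρ = 1922 kg/m³
  copper: σ_y = 280.0 MPa, ρ = 8933 kg/m³
  GFRP laminate: M = 25.1×10⁻³
  copper: M = 4.79×10⁻³
GFRP laminate has the largest M.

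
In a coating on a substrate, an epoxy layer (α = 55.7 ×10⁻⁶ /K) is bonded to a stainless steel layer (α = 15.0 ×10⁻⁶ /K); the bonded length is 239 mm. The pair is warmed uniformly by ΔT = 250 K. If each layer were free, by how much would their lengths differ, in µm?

2430 µm

Δα = |55.7 − 15.0|×10⁻⁶/K = 40.7×10⁻⁶/K.
ΔL_mismatch = Δα·L·ΔT = 40.7×10⁻⁶ × 239.0 mm × 250.0 K = 2430 µm.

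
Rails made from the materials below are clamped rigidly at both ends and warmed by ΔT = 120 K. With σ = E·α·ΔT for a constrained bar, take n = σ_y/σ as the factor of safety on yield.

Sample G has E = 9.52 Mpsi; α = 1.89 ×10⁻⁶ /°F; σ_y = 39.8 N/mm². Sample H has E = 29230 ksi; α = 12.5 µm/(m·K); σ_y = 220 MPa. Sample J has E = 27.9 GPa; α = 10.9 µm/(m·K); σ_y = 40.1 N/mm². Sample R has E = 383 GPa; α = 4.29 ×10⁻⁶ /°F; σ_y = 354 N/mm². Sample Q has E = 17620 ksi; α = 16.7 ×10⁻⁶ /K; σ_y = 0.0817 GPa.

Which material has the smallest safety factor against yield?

Converting E to GPa, α to ×10⁻⁶/K, σ_y to MPa, then σ and n for each:
  sample G: E = 65.64, α = 3.40, σ_y = 39.80 → σ = 26.8 MPa, n = 1.49
  sample H: E = 201.5, α = 12.5, σ_y = 220.0 → σ = 302 MPa, n = 0.728
  sample J: E = 27.90, α = 10.9, σ_y = 40.10 → σ = 36.5 MPa, n = 1.10
  sample R: E = 383.0, α = 7.72, σ_y = 354.0 → σ = 355 MPa, n = 0.997
  sample Q: E = 121.5, α = 16.7, σ_y = 81.70 → σ = 243 MPa, n = 0.336
Sample Q has the lowest safety factor, n = 0.336.

sample Q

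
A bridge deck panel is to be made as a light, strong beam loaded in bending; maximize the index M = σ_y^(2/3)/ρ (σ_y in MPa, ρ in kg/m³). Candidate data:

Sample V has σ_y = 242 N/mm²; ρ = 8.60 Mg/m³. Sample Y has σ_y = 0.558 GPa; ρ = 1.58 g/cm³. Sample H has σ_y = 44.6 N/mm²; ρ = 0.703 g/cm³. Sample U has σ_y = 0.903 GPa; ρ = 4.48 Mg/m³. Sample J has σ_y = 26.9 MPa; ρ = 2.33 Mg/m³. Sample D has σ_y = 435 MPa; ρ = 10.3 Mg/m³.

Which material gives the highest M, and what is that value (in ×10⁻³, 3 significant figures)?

sample Y, M = 42.9×10⁻³

Normalizing units and computing the index:
  sample V: σ_y = 242.0 MPa, ρ = 8600 kg/m³
  sample Y: σ_y = 558.0 MPa, ρ = 1580 kg/m³
  sample H: σ_y = 44.60 MPa, ρ = 703.0 kg/m³
  sample U: σ_y = 903.0 MPa, ρ = 4480 kg/m³
  sample J: σ_y = 26.90 MPa, ρ = 2330 kg/m³
  sample D: σ_y = 435.0 MPa, ρ = 10300 kg/m³
  sample Y: M = 42.9×10⁻³
  sample U: M = 20.9×10⁻³
  sample H: M = 17.9×10⁻³
  sample D: M = 5.57×10⁻³
  sample V: M = 4.52×10⁻³
  sample J: M = 3.85×10⁻³
Sample Y ranks first.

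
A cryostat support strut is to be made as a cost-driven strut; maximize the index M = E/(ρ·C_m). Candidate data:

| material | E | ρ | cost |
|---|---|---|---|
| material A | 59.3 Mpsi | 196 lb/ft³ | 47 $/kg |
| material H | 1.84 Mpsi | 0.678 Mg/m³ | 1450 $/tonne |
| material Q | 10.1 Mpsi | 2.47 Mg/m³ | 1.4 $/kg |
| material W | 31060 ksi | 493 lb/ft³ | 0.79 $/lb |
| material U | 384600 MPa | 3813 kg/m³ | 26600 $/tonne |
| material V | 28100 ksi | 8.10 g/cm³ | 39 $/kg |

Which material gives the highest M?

Convert each candidate to consistent units, then evaluate M:
  material A: E = 408.9 GPa, ρ = 3140 kg/m³, cost = 47.00 $/kg
  material H: E = 12.69 GPa, ρ = 678.0 kg/m³, cost = 1.450 $/kg
  material Q: E = 69.64 GPa, ρ = 2470 kg/m³, cost = 1.400 $/kg
  material W: E = 214.2 GPa, ρ = 7897 kg/m³, cost = 1.742 $/kg
  material U: E = 384.6 GPa, ρ = 3813 kg/m³, cost = 26.60 $/kg
  material V: E = 193.7 GPa, ρ = 8100 kg/m³, cost = 39.00 $/kg
  material Q: M = 20.1 MN·m per $
  material W: M = 15.6 MN·m per $
  material H: M = 12.9 MN·m per $
  material U: M = 3.79 MN·m per $
  material A: M = 2.77 MN·m per $
  material V: M = 0.613 MN·m per $
Material Q has the largest M.

material Q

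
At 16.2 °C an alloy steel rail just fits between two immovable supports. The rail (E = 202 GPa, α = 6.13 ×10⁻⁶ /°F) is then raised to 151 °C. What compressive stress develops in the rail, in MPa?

α = 6.13×10⁻⁶/°F × 9/5 = 11.0×10⁻⁶/K.
ΔT = 134.8 K. Constrained thermal stress σ = E·α·ΔT = 202.0×10³ MPa × 11.0×10⁻⁶ × 134.8 = 300 MPa (compressive).

300 MPa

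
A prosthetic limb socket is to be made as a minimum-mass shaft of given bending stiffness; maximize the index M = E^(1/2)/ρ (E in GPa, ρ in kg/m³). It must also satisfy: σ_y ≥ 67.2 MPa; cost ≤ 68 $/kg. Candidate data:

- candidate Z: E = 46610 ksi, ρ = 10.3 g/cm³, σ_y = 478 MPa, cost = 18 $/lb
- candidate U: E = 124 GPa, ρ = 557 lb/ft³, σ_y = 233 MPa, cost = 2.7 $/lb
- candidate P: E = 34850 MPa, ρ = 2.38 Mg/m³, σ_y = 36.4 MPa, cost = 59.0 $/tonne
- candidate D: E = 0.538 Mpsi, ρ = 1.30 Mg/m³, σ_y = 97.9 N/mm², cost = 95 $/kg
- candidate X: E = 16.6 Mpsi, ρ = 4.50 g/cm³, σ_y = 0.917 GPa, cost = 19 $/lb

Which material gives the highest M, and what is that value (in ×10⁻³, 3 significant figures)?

Screen on constraints: σ_y ≥ 67.2 MPa; cost ≤ 68 $/kg. Survivors: candidate Z, candidate U, candidate X.
Normalizing units and computing the index:
  candidate Z: E = 321.4 GPa, ρ = 10300 kg/m³
  candidate U: E = 124.0 GPa, ρ = 8922 kg/m³
  candidate X: E = 114.5 GPa, ρ = 4500 kg/m³
  candidate X: M = 2.38×10⁻³
  candidate Z: M = 1.74×10⁻³
  candidate U: M = 1.25×10⁻³
Highest index: candidate X.

candidate X, M = 2.38×10⁻³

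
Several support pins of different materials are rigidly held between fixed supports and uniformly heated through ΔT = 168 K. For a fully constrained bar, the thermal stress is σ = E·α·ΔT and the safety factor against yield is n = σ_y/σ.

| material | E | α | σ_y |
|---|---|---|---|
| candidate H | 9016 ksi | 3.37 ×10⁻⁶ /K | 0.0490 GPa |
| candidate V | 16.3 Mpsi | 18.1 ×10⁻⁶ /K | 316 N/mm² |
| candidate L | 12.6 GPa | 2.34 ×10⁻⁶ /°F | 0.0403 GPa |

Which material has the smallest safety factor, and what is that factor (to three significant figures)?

candidate V, n = 0.925

Converting E to GPa, α to ×10⁻⁶/K, σ_y to MPa, then σ and n for each:
  candidate H: E = 62.16, α = 3.37, σ_y = 49.00 → σ = 35.2 MPa, n = 1.39
  candidate V: E = 112.4, α = 18.1, σ_y = 316.0 → σ = 342 MPa, n = 0.925
  candidate L: E = 12.60, α = 4.21, σ_y = 40.30 → σ = 8.92 MPa, n = 4.52
Candidate V has the lowest safety factor, n = 0.925.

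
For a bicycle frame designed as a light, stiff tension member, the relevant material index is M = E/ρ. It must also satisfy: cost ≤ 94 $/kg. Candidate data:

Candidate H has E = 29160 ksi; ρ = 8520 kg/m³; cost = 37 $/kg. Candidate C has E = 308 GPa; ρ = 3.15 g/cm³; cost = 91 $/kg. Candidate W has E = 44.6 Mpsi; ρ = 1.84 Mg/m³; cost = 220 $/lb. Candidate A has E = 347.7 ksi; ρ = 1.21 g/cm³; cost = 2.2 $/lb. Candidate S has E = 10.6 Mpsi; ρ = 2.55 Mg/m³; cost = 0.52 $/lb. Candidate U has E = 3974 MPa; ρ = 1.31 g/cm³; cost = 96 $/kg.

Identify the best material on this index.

Screen on constraints: cost ≤ 94 $/kg. Survivors: candidate H, candidate C, candidate A, candidate S.
Normalizing units and computing the index:
  candidate H: E = 201.1 GPa, ρ = 8520 kg/m³
  candidate C: E = 308.0 GPa, ρ = 3150 kg/m³
  candidate A: E = 2.397 GPa, ρ = 1210 kg/m³
  candidate S: E = 73.08 GPa, ρ = 2550 kg/m³
  candidate C: M = 97.8 MN·m/kg
  candidate S: M = 28.7 MN·m/kg
  candidate H: M = 23.6 MN·m/kg
  candidate A: M = 1.98 MN·m/kg
Highest index: candidate C.

candidate C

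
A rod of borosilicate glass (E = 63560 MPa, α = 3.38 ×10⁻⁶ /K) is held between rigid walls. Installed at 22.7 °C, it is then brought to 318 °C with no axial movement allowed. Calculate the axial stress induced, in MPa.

63.4 MPa

E = 63560 MPa = 63.56 GPa.
ΔT = 295.3 K. Constrained thermal stress σ = E·α·ΔT = 63.56×10³ MPa × 3.38×10⁻⁶ × 295.3 = 63.4 MPa (compressive).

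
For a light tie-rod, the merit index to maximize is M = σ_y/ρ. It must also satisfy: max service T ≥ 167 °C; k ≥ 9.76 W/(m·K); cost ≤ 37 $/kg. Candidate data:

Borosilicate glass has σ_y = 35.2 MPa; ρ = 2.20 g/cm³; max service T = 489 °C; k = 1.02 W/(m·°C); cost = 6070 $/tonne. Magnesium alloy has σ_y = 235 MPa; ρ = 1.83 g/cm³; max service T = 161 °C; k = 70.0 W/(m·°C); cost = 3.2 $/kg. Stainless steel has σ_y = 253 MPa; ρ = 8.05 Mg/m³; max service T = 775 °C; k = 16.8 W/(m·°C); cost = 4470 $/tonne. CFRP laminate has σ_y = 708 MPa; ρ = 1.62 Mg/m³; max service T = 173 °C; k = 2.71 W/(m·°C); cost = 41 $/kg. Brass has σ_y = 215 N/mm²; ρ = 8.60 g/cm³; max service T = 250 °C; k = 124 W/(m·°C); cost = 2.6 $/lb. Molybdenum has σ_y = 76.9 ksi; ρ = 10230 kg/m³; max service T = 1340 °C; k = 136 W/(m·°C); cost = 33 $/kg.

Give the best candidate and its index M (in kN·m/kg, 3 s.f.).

Screen on constraints: max service T ≥ 167 °C; k ≥ 9.76 W/(m·K); cost ≤ 37 $/kg. Survivors: stainless steel, brass, molybdenum.
Normalizing units and computing the index:
  stainless steel: σ_y = 253.0 MPa, ρ = 8050 kg/m³
  brass: σ_y = 215.0 MPa, ρ = 8600 kg/m³
  molybdenum: σ_y = 530.2 MPa, ρ = 10230 kg/m³
  molybdenum: M = 51.8 kN·m/kg
  stainless steel: M = 31.4 kN·m/kg
  brass: M = 25.0 kN·m/kg
The maximum is for molybdenum.

molybdenum, M = 51.8 kN·m/kg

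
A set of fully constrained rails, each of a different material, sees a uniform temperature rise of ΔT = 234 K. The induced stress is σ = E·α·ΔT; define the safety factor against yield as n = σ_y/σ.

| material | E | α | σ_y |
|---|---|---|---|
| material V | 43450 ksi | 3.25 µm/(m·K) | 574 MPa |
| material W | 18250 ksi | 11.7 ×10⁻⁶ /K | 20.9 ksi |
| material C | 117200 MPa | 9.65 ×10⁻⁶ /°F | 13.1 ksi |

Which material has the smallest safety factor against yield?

In consistent units (E in GPa, α in ×10⁻⁶/K, σ_y in MPa):
  material V: E = 299.6, α = 3.25, σ_y = 574.0 → σ = 228 MPa, n = 2.52
  material W: E = 125.8, α = 11.7, σ_y = 144.1 → σ = 344 MPa, n = 0.418
  material C: E = 117.2, α = 17.4, σ_y = 90.32 → σ = 476 MPa, n = 0.190
Material C has the lowest safety factor, n = 0.190.

material C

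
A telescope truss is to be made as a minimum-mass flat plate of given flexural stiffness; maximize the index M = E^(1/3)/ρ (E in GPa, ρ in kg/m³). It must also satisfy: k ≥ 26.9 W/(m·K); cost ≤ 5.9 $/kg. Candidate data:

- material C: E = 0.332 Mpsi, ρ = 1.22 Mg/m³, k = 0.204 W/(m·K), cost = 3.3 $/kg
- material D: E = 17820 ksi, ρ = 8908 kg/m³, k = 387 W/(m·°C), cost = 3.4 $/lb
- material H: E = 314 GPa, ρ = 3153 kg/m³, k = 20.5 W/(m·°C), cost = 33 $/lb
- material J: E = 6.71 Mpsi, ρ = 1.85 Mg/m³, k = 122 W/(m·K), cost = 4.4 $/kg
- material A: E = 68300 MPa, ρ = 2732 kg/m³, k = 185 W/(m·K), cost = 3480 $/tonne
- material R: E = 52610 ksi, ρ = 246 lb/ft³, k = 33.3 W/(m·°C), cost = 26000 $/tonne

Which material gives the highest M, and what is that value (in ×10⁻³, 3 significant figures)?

Screen on constraints: k ≥ 26.9 W/(m·K); cost ≤ 5.9 $/kg. Survivors: material J, material A.
After converting to SI:
  material J: E = 46.26 GPa, ρ = 1850 kg/m³
  material A: E = 68.30 GPa, ρ = 2732 kg/m³
  material J: M = 1.94×10⁻³
  material A: M = 1.50×10⁻³
The maximum is for material J.

material J, M = 1.94×10⁻³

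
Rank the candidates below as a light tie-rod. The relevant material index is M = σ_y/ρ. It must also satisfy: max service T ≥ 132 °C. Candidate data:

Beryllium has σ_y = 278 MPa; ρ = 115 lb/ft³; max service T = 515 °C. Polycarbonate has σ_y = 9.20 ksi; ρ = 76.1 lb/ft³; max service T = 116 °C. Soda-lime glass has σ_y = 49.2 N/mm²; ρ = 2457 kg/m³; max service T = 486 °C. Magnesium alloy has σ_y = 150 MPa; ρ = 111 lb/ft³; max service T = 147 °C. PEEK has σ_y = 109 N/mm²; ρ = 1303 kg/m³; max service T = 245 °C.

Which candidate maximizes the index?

Screen on constraints: max service T ≥ 132 °C. Survivors: beryllium, soda-lime glass, magnesium alloy, PEEK.
After converting to SI:
  beryllium: σ_y = 278.0 MPa, ρ = 1842 kg/m³
  soda-lime glass: σ_y = 49.20 MPa, ρ = 2457 kg/m³
  magnesium alloy: σ_y = 150.0 MPa, ρ = 1778 kg/m³
  PEEK: σ_y = 109.0 MPa, ρ = 1303 kg/m³
  beryllium: M = 151 kN·m/kg
  magnesium alloy: M = 84.4 kN·m/kg
  PEEK: M = 83.7 kN·m/kg
  soda-lime glass: M = 20.0 kN·m/kg
Highest index: beryllium.

beryllium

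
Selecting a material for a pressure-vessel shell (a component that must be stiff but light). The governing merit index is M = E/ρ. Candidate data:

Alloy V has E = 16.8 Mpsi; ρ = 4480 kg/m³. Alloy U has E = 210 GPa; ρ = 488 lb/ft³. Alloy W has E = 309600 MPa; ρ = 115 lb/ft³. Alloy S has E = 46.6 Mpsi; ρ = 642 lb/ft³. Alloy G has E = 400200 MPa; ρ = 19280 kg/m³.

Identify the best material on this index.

Normalizing units and computing the index:
  alloy V: E = 115.8 GPa, ρ = 4480 kg/m³
  alloy U: E = 210.0 GPa, ρ = 7817 kg/m³
  alloy W: E = 309.6 GPa, ρ = 1842 kg/m³
  alloy S: E = 321.3 GPa, ρ = 10280 kg/m³
  alloy G: E = 400.2 GPa, ρ = 19280 kg/m³
  alloy W: M = 168 MN·m/kg
  alloy S: M = 31.2 MN·m/kg
  alloy U: M = 26.9 MN·m/kg
  alloy V: M = 25.9 MN·m/kg
  alloy G: M = 20.8 MN·m/kg
Alloy W ranks first.

alloy W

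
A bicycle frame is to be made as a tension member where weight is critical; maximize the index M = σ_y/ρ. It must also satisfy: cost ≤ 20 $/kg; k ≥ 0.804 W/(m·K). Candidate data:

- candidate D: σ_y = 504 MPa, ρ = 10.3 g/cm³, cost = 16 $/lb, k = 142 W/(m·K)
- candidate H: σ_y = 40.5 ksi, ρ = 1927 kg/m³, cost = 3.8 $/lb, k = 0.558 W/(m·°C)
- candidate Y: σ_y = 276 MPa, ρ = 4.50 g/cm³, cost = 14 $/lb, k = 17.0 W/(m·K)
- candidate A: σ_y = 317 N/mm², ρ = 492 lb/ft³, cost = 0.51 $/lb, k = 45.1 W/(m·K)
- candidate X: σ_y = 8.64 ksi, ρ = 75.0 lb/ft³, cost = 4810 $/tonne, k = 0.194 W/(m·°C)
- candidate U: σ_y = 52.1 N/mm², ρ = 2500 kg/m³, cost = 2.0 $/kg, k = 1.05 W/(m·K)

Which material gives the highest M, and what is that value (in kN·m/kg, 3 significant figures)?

Screen on constraints: cost ≤ 20 $/kg; k ≥ 0.804 W/(m·K). Survivors: candidate A, candidate U.
Putting every candidate on a common basis:
  candidate A: σ_y = 317.0 MPa, ρ = 7881 kg/m³
  candidate U: σ_y = 52.10 MPa, ρ = 2500 kg/m³
  candidate A: M = 40.2 kN·m/kg
  candidate U: M = 20.8 kN·m/kg
Highest index: candidate A.

candidate A, M = 40.2 kN·m/kg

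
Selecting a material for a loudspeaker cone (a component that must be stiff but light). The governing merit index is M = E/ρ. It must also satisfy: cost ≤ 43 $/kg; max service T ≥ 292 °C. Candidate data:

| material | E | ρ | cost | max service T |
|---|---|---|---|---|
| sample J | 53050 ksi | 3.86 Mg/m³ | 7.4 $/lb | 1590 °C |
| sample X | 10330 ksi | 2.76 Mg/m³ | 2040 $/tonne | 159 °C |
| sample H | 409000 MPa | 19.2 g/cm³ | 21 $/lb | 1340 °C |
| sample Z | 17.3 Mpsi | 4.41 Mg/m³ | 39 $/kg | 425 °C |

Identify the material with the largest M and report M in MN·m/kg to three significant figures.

sample J, M = 94.8 MN·m/kg

Screen on constraints: cost ≤ 43 $/kg; max service T ≥ 292 °C. Survivors: sample J, sample Z.
After converting to SI:
  sample J: E = 365.8 GPa, ρ = 3860 kg/m³
  sample Z: E = 119.3 GPa, ρ = 4410 kg/m³
  sample J: M = 94.8 MN·m/kg
  sample Z: M = 27.0 MN·m/kg
Sample J ranks first.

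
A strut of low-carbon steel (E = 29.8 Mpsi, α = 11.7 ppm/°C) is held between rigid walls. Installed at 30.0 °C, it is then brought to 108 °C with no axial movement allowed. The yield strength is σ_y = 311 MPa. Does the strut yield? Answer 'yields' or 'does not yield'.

E = 29.8 Mpsi = 205.5 GPa.
ΔT = 78.00 K. Constrained thermal stress σ = E·α·ΔT = 205.5×10³ MPa × 11.7×10⁻⁶ × 78.00 = 188 MPa (compressive).
Compare to σ_y = 311 MPa: σ < σ_y, so it does not yield.

does not yield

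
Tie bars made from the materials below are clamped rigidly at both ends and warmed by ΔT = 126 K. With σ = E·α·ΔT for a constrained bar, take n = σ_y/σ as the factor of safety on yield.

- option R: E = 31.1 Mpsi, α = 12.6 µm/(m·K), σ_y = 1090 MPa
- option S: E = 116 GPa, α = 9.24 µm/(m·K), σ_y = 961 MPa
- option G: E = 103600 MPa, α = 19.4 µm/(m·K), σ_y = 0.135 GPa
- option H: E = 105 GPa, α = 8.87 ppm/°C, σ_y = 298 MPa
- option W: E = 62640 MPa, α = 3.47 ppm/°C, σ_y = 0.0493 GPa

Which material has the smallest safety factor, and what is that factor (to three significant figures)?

option G, n = 0.533

With everything in SI (GPa, ×10⁻⁶/K, MPa):
  option R: E = 214.4, α = 12.6, σ_y = 1090 → σ = 340 MPa, n = 3.20
  option S: E = 116.0, α = 9.24, σ_y = 961.0 → σ = 135 MPa, n = 7.12
  option G: E = 103.6, α = 19.4, σ_y = 135.0 → σ = 253 MPa, n = 0.533
  option H: E = 105.0, α = 8.87, σ_y = 298.0 → σ = 117 MPa, n = 2.54
  option W: E = 62.64, α = 3.47, σ_y = 49.30 → σ = 27.4 MPa, n = 1.80
Option G has the lowest safety factor, n = 0.533.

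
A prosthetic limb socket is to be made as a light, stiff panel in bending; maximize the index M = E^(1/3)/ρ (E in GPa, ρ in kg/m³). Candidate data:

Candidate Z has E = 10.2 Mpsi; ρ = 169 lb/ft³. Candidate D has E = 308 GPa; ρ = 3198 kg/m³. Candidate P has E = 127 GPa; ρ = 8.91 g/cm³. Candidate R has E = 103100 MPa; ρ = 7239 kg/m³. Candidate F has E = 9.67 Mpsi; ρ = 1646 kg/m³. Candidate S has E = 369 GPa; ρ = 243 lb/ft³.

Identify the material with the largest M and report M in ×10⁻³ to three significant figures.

Convert each candidate to consistent units, then evaluate M:
  candidate Z: E = 70.33 GPa, ρ = 2707 kg/m³
  candidate D: E = 308.0 GPa, ρ = 3198 kg/m³
  candidate P: E = 127.0 GPa, ρ = 8910 kg/m³
  candidate R: E = 103.1 GPa, ρ = 7239 kg/m³
  candidate F: E = 66.67 GPa, ρ = 1646 kg/m³
  candidate S: E = 369.0 GPa, ρ = 3892 kg/m³
  candidate F: M = 2.46×10⁻³
  candidate D: M = 2.11×10⁻³
  candidate S: M = 1.84×10⁻³
  candidate Z: M = 1.52×10⁻³
  candidate R: M = 0.648×10⁻³
  candidate P: M = 0.564×10⁻³
Candidate F has the largest M.

candidate F, M = 2.46×10⁻³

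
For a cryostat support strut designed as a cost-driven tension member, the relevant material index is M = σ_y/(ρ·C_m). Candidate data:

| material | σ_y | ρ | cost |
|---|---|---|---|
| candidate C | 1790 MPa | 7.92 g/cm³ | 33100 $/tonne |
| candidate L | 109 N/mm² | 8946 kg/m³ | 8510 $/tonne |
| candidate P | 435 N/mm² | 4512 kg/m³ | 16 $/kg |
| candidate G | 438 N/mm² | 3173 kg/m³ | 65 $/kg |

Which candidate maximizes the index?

candidate C

After converting to SI:
  candidate C: σ_y = 1790 MPa, ρ = 7920 kg/m³, cost = 33.10 $/kg
  candidate L: σ_y = 109.0 MPa, ρ = 8946 kg/m³, cost = 8.510 $/kg
  candidate P: σ_y = 435.0 MPa, ρ = 4512 kg/m³, cost = 16.00 $/kg
  candidate G: σ_y = 438.0 MPa, ρ = 3173 kg/m³, cost = 65.00 $/kg
  candidate C: M = 6.83 kN·m per $
  candidate P: M = 6.03 kN·m per $
  candidate G: M = 2.12 kN·m per $
  candidate L: M = 1.43 kN·m per $
Candidate C ranks first.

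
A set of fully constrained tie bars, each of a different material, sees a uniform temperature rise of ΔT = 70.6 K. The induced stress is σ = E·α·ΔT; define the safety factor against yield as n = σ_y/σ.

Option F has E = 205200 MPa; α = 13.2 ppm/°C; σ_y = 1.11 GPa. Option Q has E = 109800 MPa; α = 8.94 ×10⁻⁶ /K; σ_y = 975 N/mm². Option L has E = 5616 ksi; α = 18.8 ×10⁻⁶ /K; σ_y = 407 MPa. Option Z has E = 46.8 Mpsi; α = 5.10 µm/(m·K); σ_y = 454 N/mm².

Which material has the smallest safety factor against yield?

In consistent units (E in GPa, α in ×10⁻⁶/K, σ_y in MPa):
  option F: E = 205.2, α = 13.2, σ_y = 1110 → σ = 191 MPa, n = 5.80
  option Q: E = 109.8, α = 8.94, σ_y = 975.0 → σ = 69.3 MPa, n = 14.1
  option L: E = 38.72, α = 18.8, σ_y = 407.0 → σ = 51.4 MPa, n = 7.92
  option Z: E = 322.7, α = 5.10, σ_y = 454.0 → σ = 116 MPa, n = 3.91
The minimum is option Z at n = 3.91.

option Z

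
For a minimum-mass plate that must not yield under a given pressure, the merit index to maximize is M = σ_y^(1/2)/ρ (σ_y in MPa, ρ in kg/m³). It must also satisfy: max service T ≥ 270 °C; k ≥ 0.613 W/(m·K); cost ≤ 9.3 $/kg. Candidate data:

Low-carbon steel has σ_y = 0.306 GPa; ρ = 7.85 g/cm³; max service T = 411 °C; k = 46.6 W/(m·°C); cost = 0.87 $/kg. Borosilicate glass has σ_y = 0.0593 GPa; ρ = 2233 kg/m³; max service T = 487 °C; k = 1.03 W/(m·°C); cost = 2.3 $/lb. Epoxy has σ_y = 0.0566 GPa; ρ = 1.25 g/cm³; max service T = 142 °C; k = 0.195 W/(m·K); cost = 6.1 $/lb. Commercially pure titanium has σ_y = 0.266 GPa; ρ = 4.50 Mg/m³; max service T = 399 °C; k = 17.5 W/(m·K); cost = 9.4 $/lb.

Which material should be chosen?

borosilicate glass

Screen on constraints: max service T ≥ 270 °C; k ≥ 0.613 W/(m·K); cost ≤ 9.3 $/kg. Survivors: low-carbon steel, borosilicate glass.
After converting to SI:
  low-carbon steel: σ_y = 306.0 MPa, ρ = 7850 kg/m³
  borosilicate glass: σ_y = 59.30 MPa, ρ = 2233 kg/m³
  borosilicate glass: M = 3.45×10⁻³
  low-carbon steel: M = 2.23×10⁻³
Borosilicate glass has the largest M.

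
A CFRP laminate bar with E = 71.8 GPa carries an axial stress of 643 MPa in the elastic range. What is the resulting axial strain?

8.96×10⁻³

ε = σ/E = 643 / 71800 = 8.96×10⁻³.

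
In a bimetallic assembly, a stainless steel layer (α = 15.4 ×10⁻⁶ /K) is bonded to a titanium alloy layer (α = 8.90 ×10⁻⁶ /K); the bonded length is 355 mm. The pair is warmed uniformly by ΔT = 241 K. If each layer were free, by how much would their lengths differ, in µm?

Δα = |15.4 − 8.90|×10⁻⁶/K = 6.50×10⁻⁶/K.
ΔL_mismatch = Δα·L·ΔT = 6.50×10⁻⁶ × 355.0 mm × 241.0 K = 556 µm.

556 µm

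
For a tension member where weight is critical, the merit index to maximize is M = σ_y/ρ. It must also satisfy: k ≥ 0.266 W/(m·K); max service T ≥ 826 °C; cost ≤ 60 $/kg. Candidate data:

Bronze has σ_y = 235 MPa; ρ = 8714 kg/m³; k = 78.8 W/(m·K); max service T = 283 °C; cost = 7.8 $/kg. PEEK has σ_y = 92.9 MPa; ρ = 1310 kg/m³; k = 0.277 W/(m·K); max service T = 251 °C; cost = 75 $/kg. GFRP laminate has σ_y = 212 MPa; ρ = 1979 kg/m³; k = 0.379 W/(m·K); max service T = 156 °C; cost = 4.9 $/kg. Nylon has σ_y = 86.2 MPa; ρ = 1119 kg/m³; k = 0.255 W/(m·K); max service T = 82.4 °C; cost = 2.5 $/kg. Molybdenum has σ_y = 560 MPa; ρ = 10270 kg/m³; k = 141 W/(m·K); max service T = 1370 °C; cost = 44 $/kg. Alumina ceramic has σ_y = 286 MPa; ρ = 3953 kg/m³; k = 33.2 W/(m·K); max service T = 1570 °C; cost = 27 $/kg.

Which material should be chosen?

alumina ceramic

Screen on constraints: k ≥ 0.266 W/(m·K); max service T ≥ 826 °C; cost ≤ 60 $/kg. Survivors: molybdenum, alumina ceramic.
Per-candidate index values:
  alumina ceramic: M = 72.4 kN·m/kg
  molybdenum: M = 54.5 kN·m/kg
Highest index: alumina ceramic.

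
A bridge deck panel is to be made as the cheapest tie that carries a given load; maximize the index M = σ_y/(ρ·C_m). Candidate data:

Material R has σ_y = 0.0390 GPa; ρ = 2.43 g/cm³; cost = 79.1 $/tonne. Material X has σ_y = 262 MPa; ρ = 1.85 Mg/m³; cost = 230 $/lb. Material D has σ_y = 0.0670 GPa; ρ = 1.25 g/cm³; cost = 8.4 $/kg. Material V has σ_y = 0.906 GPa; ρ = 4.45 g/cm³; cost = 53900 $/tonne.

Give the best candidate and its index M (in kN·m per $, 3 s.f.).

material R, M = 203 kN·m per $

Normalizing units and computing the index:
  material R: σ_y = 39.00 MPa, ρ = 2430 kg/m³, cost = 0.07910 $/kg
  material X: σ_y = 262.0 MPa, ρ = 1850 kg/m³, cost = 507.1 $/kg
  material D: σ_y = 67.00 MPa, ρ = 1250 kg/m³, cost = 8.400 $/kg
  material V: σ_y = 906.0 MPa, ρ = 4450 kg/m³, cost = 53.90 $/kg
  material R: M = 203 kN·m per $
  material D: M = 6.38 kN·m per $
  material V: M = 3.78 kN·m per $
  material X: M = 0.279 kN·m per $
Highest index: material R.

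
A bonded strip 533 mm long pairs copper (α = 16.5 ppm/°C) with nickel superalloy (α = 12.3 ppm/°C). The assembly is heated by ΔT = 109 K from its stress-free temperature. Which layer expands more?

α(copper) = 16.5×10⁻⁶/K vs α(nickel superalloy) = 12.3×10⁻⁶/K.
Higher α expands more for the same ΔT: copper.

copper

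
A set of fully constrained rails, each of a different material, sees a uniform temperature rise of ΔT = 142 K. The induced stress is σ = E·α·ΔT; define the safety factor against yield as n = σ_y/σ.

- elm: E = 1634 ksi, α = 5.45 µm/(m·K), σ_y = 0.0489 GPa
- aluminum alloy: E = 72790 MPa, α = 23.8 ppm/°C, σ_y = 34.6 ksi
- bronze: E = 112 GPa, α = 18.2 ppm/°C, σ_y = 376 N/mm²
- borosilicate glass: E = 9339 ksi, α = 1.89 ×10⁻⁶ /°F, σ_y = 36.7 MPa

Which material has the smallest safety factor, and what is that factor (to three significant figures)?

aluminum alloy, n = 0.970

With everything in SI (GPa, ×10⁻⁶/K, MPa):
  elm: E = 11.27, α = 5.45, σ_y = 48.90 → σ = 8.72 MPa, n = 5.61
  aluminum alloy: E = 72.79, α = 23.8, σ_y = 238.6 → σ = 246 MPa, n = 0.970
  bronze: E = 112.0, α = 18.2, σ_y = 376.0 → σ = 289 MPa, n = 1.30
  borosilicate glass: E = 64.39, α = 3.40, σ_y = 36.70 → σ = 31.1 MPa, n = 1.18
Aluminum alloy has the lowest safety factor, n = 0.970.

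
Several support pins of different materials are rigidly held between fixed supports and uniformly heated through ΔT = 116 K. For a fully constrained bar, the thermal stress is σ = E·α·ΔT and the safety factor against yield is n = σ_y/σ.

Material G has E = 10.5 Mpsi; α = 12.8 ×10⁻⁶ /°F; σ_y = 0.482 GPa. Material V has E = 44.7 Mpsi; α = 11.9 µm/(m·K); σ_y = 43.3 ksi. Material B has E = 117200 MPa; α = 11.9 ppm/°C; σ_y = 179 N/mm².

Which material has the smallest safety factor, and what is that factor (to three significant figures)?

material V, n = 0.702

Per material, after unit conversion:
  material G: E = 72.39, α = 23.0, σ_y = 482.0 → σ = 193 MPa, n = 2.49
  material V: E = 308.2, α = 11.9, σ_y = 298.5 → σ = 425 MPa, n = 0.702
  material B: E = 117.2, α = 11.9, σ_y = 179.0 → σ = 162 MPa, n = 1.11
The minimum is material V at n = 0.702.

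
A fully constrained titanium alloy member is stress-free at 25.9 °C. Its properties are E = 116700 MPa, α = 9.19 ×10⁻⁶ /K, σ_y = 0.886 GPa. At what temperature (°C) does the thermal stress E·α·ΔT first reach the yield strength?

E = 116700 MPa = 116.7 GPa.
σ_y = 0.886 GPa = 886.0 MPa.
E·α·ΔT = 886.0 MPa ⇒ ΔT = 886.0 / (116.7×10³ × 9.19×10⁻⁶) = 826.1 K.
T = 25.9 + 826.1 = 852.0 °C.

852 °C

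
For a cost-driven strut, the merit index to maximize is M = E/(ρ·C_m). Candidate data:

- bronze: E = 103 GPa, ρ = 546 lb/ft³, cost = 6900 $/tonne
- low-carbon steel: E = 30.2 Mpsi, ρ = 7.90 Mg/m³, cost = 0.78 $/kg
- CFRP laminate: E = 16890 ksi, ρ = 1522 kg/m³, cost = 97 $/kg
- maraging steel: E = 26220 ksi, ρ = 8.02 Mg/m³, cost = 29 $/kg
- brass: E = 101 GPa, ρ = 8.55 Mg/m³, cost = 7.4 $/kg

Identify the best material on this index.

low-carbon steel

Putting every candidate on a common basis:
  bronze: E = 103.0 GPa, ρ = 8746 kg/m³, cost = 6.900 $/kg
  low-carbon steel: E = 208.2 GPa, ρ = 7900 kg/m³, cost = 0.7800 $/kg
  CFRP laminate: E = 116.5 GPa, ρ = 1522 kg/m³, cost = 97.00 $/kg
  maraging steel: E = 180.8 GPa, ρ = 8020 kg/m³, cost = 29.00 $/kg
  brass: E = 101.0 GPa, ρ = 8550 kg/m³, cost = 7.400 $/kg
  low-carbon steel: M = 33.8 MN·m per $
  bronze: M = 1.71 MN·m per $
  brass: M = 1.60 MN·m per $
  CFRP laminate: M = 0.789 MN·m per $
  maraging steel: M = 0.777 MN·m per $
Low-carbon steel has the largest M.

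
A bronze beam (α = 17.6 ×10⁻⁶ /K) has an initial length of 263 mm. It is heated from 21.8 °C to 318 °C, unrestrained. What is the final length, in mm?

264.37 mm

ΔT = 318 − 21.8 = 296.2 K.
ΔL = α·L₀·ΔT = 17.6×10⁻⁶ × 263 mm × 296.2 K = 1.37 mm.
L = L₀ + ΔL = 263 + 1.37 = 264.37 mm.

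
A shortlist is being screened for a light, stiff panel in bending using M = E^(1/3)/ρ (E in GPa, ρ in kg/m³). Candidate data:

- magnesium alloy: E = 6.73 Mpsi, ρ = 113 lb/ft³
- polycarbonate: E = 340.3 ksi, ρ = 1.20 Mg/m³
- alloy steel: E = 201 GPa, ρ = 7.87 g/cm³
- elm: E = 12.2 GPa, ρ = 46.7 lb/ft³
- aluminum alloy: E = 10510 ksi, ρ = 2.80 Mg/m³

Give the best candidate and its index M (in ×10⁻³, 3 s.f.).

Normalizing units and computing the index:
  magnesium alloy: E = 46.40 GPa, ρ = 1810 kg/m³
  polycarbonate: E = 2.346 GPa, ρ = 1200 kg/m³
  alloy steel: E = 201.0 GPa, ρ = 7870 kg/m³
  elm: E = 12.20 GPa, ρ = 748.1 kg/m³
  aluminum alloy: E = 72.46 GPa, ρ = 2800 kg/m³
  elm: M = 3.08×10⁻³
  magnesium alloy: M = 1.99×10⁻³
  aluminum alloy: M = 1.49×10⁻³
  polycarbonate: M = 1.11×10⁻³
  alloy steel: M = 0.744×10⁻³
Elm has the largest M.

elm, M = 3.08×10⁻³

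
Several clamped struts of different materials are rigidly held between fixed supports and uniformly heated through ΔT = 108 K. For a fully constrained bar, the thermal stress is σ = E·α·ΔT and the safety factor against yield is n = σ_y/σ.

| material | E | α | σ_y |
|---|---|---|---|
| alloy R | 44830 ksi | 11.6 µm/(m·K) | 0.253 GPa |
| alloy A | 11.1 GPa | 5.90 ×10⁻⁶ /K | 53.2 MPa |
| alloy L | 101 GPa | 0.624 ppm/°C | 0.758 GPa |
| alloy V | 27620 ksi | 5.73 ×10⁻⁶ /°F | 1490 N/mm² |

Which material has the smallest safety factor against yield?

Per material, after unit conversion:
  alloy R: E = 309.1, α = 11.6, σ_y = 253.0 → σ = 387 MPa, n = 0.653
  alloy A: E = 11.10, α = 5.90, σ_y = 53.20 → σ = 7.07 MPa, n = 7.52
  alloy L: E = 101.0, α = 0.624, σ_y = 758.0 → σ = 6.81 MPa, n = 111
  alloy V: E = 190.4, α = 10.3, σ_y = 1490 → σ = 212 MPa, n = 7.02
The minimum is alloy R at n = 0.653.

alloy R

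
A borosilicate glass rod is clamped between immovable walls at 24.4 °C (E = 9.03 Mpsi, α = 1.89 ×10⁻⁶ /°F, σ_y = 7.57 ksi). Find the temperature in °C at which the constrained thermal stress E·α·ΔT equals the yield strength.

271 °C

E = 9.03 Mpsi = 62.26 GPa.
α = 1.89×10⁻⁶/°F × 9/5 = 3.40×10⁻⁶/K.
σ_y = 7.57 ksi = 52.19 MPa.
E·α·ΔT = 52.19 MPa ⇒ ΔT = 52.19 / (62.26×10³ × 3.40×10⁻⁶) = 246.4 K.
T = 24.4 + 246.4 = 270.8 °C.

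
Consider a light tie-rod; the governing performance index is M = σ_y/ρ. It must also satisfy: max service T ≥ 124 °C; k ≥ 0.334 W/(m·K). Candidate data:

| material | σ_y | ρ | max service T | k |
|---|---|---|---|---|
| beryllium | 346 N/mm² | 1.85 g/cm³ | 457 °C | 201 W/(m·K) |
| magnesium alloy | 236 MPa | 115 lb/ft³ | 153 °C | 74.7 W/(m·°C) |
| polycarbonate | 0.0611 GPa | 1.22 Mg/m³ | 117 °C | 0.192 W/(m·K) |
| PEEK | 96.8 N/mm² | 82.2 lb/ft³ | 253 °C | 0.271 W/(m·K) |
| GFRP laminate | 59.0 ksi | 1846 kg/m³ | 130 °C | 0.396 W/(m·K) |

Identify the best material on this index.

GFRP laminate

Screen on constraints: max service T ≥ 124 °C; k ≥ 0.334 W/(m·K). Survivors: beryllium, magnesium alloy, GFRP laminate.
Putting every candidate on a common basis:
  beryllium: σ_y = 346.0 MPa, ρ = 1850 kg/m³
  magnesium alloy: σ_y = 236.0 MPa, ρ = 1842 kg/m³
  GFRP laminate: σ_y = 406.8 MPa, ρ = 1846 kg/m³
  GFRP laminate: M = 220 kN·m/kg
  beryllium: M = 187 kN·m/kg
  magnesium alloy: M = 128 kN·m/kg
GFRP laminate has the largest M.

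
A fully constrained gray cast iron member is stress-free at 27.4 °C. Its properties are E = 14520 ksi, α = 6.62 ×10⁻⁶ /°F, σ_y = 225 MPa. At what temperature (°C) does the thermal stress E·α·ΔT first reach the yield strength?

E = 14520 ksi = 100.1 GPa.
α = 6.62×10⁻⁶/°F × 9/5 = 11.9×10⁻⁶/K.
E·α·ΔT = 225.0 MPa ⇒ ΔT = 225.0 / (100.1×10³ × 11.9×10⁻⁶) = 188.6 K.
T = 27.4 + 188.6 = 216.0 °C.

216 °C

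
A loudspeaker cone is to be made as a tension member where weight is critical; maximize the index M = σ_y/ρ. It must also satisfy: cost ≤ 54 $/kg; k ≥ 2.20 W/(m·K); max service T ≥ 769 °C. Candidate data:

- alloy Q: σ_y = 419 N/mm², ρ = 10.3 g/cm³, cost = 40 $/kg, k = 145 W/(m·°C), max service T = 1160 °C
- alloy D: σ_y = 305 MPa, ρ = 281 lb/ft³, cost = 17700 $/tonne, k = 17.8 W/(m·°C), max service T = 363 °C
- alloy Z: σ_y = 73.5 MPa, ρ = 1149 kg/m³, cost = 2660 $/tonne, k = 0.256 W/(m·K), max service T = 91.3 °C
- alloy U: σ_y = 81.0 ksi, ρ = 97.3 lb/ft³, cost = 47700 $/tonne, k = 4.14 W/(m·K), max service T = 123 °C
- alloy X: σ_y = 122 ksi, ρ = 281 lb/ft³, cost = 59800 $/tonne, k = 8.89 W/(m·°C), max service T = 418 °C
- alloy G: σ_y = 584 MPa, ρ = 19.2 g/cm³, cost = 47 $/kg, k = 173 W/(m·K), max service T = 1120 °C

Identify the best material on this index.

Screen on constraints: cost ≤ 54 $/kg; k ≥ 2.20 W/(m·K); max service T ≥ 769 °C. Survivors: alloy Q, alloy G.
Putting every candidate on a common basis:
  alloy Q: σ_y = 419.0 MPa, ρ = 10300 kg/m³
  alloy G: σ_y = 584.0 MPa, ρ = 19200 kg/m³
  alloy Q: M = 40.7 kN·m/kg
  alloy G: M = 30.4 kN·m/kg
Alloy Q ranks first.

alloy Q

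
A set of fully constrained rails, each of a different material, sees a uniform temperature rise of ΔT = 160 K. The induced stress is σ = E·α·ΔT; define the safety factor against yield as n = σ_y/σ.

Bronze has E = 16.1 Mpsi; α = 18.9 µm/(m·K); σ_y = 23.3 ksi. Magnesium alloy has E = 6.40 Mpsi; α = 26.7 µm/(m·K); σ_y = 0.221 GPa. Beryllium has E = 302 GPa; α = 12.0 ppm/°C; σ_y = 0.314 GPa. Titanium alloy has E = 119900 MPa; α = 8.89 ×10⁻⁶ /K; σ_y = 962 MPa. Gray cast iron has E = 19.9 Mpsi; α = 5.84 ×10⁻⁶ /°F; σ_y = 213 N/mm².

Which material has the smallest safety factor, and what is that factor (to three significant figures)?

Per material, after unit conversion:
  bronze: E = 111.0, α = 18.9, σ_y = 160.6 → σ = 336 MPa, n = 0.479
  magnesium alloy: E = 44.13, α = 26.7, σ_y = 221.0 → σ = 189 MPa, n = 1.17
  beryllium: E = 302.0, α = 12.0, σ_y = 314.0 → σ = 580 MPa, n = 0.542
  titanium alloy: E = 119.9, α = 8.89, σ_y = 962.0 → σ = 171 MPa, n = 5.64
  gray cast iron: E = 137.2, α = 10.5, σ_y = 213.0 → σ = 231 MPa, n = 0.923
Smallest n: bronze with n = 0.479.

bronze, n = 0.479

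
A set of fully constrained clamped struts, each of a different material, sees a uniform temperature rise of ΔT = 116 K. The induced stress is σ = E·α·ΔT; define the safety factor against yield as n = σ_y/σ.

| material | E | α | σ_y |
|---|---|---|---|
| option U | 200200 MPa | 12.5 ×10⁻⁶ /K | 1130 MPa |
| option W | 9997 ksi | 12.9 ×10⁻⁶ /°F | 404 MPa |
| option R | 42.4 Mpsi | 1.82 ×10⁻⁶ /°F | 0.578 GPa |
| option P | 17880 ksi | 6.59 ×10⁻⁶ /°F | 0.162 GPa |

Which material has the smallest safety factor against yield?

option P

Per material, after unit conversion:
  option U: E = 200.2, α = 12.5, σ_y = 1130 → σ = 290 MPa, n = 3.89
  option W: E = 68.93, α = 23.2, σ_y = 404.0 → σ = 186 MPa, n = 2.18
  option R: E = 292.3, α = 3.28, σ_y = 578.0 → σ = 111 MPa, n = 5.20
  option P: E = 123.3, α = 11.9, σ_y = 162.0 → σ = 170 MPa, n = 0.955
Option P has the lowest safety factor, n = 0.955.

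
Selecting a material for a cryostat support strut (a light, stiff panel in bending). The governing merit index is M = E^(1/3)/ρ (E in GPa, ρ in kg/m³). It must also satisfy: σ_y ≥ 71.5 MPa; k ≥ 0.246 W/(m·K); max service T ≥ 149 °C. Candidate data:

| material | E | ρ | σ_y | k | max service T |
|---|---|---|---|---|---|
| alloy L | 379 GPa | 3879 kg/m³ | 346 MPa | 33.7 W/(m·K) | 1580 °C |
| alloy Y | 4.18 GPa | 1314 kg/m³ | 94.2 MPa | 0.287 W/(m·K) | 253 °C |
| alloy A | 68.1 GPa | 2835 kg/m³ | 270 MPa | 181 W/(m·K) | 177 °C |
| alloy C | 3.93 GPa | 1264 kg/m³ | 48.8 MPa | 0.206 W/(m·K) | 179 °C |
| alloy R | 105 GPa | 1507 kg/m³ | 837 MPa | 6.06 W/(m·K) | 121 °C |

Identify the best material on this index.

alloy L

Screen on constraints: σ_y ≥ 71.5 MPa; k ≥ 0.246 W/(m·K); max service T ≥ 149 °C. Survivors: alloy L, alloy Y, alloy A.
Computing M directly (units already consistent):
  alloy L: M = 1.87×10⁻³
  alloy A: M = 1.44×10⁻³
  alloy Y: M = 1.23×10⁻³
Alloy L ranks first.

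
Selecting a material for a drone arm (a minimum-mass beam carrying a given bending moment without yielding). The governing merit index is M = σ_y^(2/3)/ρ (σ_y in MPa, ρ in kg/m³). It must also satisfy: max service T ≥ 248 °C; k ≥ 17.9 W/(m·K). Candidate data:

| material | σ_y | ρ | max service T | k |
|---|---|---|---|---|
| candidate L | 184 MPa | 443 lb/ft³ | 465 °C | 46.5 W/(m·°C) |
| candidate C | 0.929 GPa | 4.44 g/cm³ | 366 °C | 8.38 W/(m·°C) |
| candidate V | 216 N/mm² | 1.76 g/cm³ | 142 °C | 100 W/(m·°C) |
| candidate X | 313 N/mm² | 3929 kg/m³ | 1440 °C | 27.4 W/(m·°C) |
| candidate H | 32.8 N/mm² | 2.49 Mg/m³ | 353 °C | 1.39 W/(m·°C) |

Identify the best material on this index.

candidate X

Screen on constraints: max service T ≥ 248 °C; k ≥ 17.9 W/(m·K). Survivors: candidate L, candidate X.
In SI units:
  candidate L: σ_y = 184.0 MPa, ρ = 7096 kg/m³
  candidate X: σ_y = 313.0 MPa, ρ = 3929 kg/m³
  candidate X: M = 11.7×10⁻³
  candidate L: M = 4.56×10⁻³
Candidate X ranks first.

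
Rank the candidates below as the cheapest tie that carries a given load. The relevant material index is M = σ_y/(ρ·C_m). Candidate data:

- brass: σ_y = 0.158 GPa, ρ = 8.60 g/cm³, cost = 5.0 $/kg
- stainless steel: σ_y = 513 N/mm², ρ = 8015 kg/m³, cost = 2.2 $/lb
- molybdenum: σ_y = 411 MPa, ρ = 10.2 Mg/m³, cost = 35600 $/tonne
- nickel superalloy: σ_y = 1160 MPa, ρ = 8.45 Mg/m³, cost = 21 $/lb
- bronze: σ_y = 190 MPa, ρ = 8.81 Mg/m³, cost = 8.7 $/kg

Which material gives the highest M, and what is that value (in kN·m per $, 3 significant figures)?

stainless steel, M = 13.2 kN·m per $

Putting every candidate on a common basis:
  brass: σ_y = 158.0 MPa, ρ = 8600 kg/m³, cost = 5.000 $/kg
  stainless steel: σ_y = 513.0 MPa, ρ = 8015 kg/m³, cost = 4.850 $/kg
  molybdenum: σ_y = 411.0 MPa, ρ = 10200 kg/m³, cost = 35.60 $/kg
  nickel superalloy: σ_y = 1160 MPa, ρ = 8450 kg/m³, cost = 46.30 $/kg
  bronze: σ_y = 190.0 MPa, ρ = 8810 kg/m³, cost = 8.700 $/kg
  stainless steel: M = 13.2 kN·m per $
  brass: M = 3.67 kN·m per $
  nickel superalloy: M = 2.97 kN·m per $
  bronze: M = 2.48 kN·m per $
  molybdenum: M = 1.13 kN·m per $
The maximum is for stainless steel.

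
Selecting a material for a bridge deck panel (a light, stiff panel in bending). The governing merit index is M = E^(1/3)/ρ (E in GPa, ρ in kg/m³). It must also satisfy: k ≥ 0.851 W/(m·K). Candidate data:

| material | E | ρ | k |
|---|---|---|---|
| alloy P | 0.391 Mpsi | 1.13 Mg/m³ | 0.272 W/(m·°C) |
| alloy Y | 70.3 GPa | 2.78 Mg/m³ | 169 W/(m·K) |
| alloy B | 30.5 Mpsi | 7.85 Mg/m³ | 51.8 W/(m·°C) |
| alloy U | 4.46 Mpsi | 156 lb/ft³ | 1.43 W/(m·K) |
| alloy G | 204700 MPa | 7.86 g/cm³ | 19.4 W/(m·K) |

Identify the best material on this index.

alloy Y

Screen on constraints: k ≥ 0.851 W/(m·K). Survivors: alloy Y, alloy B, alloy U, alloy G.
After converting to SI:
  alloy Y: E = 70.30 GPa, ρ = 2780 kg/m³
  alloy B: E = 210.3 GPa, ρ = 7850 kg/m³
  alloy U: E = 30.75 GPa, ρ = 2499 kg/m³
  alloy G: E = 204.7 GPa, ρ = 7860 kg/m³
  alloy Y: M = 1.48×10⁻³
  alloy U: M = 1.25×10⁻³
  alloy B: M = 0.758×10⁻³
  alloy G: M = 0.750×10⁻³
Highest index: alloy Y.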